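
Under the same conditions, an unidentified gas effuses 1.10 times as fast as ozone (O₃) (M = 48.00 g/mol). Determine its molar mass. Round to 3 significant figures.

Graham's law gives rate_X/rate_O₃ = √(M_O₃/M_X).
1.10 = √(48.00/M_X)
M_X = 48.00 / 1.10² = 48.00 / 1.210 = 39.7 g/mol

39.7 g/mol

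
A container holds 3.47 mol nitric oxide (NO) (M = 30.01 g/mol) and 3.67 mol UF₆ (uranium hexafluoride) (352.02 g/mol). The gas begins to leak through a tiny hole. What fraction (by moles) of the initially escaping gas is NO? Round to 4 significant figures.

Effusion rate of each component ∝ n_i/√M_i (partial pressure × 1/√M).
x_NO(eff) = (n_NO/√M_NO) / (n_NO/√M_NO + n_UF₆/√M_UF₆)
= (3.47/√30.01) / (3.47/√30.01 + 3.67/√352.02) = 0.6334/(0.6334 + 0.1956) = 0.7641.

0.7641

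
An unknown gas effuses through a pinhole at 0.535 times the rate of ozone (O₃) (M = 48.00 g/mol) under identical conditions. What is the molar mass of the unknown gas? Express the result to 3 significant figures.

168 g/mol

Graham's law gives rate_X/rate_O₃ = √(M_O₃/M_X).
0.535 = √(48.00/M_X)
M_X = 48.00 / 0.535² = 48.00 / 0.2862 = 168 g/mol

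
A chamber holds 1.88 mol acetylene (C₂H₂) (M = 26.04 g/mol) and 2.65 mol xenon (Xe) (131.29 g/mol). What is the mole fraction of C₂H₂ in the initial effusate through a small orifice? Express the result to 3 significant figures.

0.614

Each component's effusion rate ∝ (its partial pressure)·(1/√M) ∝ n_i/√M_i.
Mole fraction of C₂H₂ in the effusate = (n_C₂H₂/√M_C₂H₂) / (n_C₂H₂/√M_C₂H₂ + n_Xe/√M_Xe)
= (1.88/√26.04) / (1.88/√26.04 + 2.65/√131.29) = 0.3684/(0.3684 + 0.2313) = 0.614.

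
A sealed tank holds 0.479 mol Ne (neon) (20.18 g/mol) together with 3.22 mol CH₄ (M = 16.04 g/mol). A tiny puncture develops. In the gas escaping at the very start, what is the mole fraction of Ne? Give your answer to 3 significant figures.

0.117

Effusion rate of each component ∝ n_i/√M_i (partial pressure × 1/√M).
Mole fraction of Ne in the effusate = (n_Ne/√M_Ne) / (n_Ne/√M_Ne + n_CH₄/√M_CH₄)
= (0.479/√20.18) / (0.479/√20.18 + 3.22/√16.04) = 0.1066/(0.1066 + 0.8040) = 0.117.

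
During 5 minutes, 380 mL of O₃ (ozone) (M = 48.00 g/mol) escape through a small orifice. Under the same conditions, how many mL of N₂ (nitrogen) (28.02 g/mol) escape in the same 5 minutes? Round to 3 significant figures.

Using Graham's law: rate_N₂/rate_O₃ = √(M_O₃/M_N₂) = √(48.00/28.02) = √1.713 = 1.309.
So the volume for N₂ is 380 × 1.309 = 497 mL.

497 mL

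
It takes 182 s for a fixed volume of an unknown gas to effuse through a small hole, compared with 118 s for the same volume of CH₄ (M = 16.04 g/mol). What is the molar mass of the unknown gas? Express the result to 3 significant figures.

By Graham's law, t_X/t_CH₄ = √(M_X/M_CH₄).
182/118 = 1.542 = √(M_X/16.04)
M_X = 16.04 × 1.542² = 16.04 × 2.379 = 38.2 g/mol

38.2 g/mol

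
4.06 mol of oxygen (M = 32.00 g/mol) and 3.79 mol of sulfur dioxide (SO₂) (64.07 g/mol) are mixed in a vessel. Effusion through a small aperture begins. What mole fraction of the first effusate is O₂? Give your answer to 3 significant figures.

0.603

The effusion rate of species i is ∝ p_i/√M_i ∝ n_i/√M_i.
So x_O₂ in the escaping gas = (n_O₂/√M_O₂) / Σ(n_i/√M_i)
= (4.06/√32.00) / (4.06/√32.00 + 3.79/√64.07) = 0.7177/(0.7177 + 0.4735) = 0.603.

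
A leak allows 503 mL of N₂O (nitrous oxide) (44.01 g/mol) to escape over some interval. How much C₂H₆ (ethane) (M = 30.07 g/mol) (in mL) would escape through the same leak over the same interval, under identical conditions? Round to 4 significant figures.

608.5 mL

Graham's law gives rate_C₂H₆/rate_N₂O = √(M_N₂O/M_C₂H₆) = √(44.01/30.07) = √1.464 = 1.210.
So the volume for C₂H₆ is 503 × 1.210 = 608.5 mL.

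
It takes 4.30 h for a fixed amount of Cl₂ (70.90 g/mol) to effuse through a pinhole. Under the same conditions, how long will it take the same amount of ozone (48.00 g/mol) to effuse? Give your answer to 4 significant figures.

3.538 h

By Graham's law, t_O₃/t_Cl₂ = √(M_O₃/M_Cl₂) = √(48.00/70.90) = √0.6770 = 0.8228.
So the time for O₃ is 4.30 × 0.8228 = 3.538 h.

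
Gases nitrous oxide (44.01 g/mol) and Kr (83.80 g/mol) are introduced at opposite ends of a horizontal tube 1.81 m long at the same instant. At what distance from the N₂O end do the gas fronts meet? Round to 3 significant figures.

1.05 m

In equal time, each gas travels a distance ∝ its rate ∝ 1/√M, so d_N₂O/d_Kr = √(M_Kr/M_N₂O) = √(83.80/44.01) = 1.380.
With d_N₂O + d_Kr = 1.81 m, d_Kr = 1.81/(1 + 1.380) = 0.7605 m.
d_N₂O = 1.81 − 0.7605 = 1.05 m.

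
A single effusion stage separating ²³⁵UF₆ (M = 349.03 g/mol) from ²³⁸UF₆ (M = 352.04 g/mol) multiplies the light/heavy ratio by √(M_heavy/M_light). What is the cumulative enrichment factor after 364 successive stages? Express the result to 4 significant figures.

4.772

Overall factor = α^364 with α = √(352.04/349.03), i.e. (352.04/349.03)^(364/2).
= 1.00862^182 = 4.772.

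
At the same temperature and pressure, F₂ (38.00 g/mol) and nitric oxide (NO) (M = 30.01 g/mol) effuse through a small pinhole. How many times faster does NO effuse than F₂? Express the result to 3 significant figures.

Graham's law gives rate_NO/rate_F₂ = √(M_F₂/M_NO) = √(38.00/30.01) = √1.266 = 1.13.

1.13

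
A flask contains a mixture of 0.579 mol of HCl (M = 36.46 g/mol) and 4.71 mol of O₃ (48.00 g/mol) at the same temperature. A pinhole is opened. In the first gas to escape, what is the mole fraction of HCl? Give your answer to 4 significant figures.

Rate_i ∝ x_i/√M_i (Graham's law weighted by mole fraction), so the effusate composition follows n_i/√M_i.
Mole fraction of HCl in the effusate = (n_HCl/√M_HCl) / (n_HCl/√M_HCl + n_O₃/√M_O₃)
= (0.579/√36.46) / (0.579/√36.46 + 4.71/√48.00) = 0.09589/(0.09589 + 0.6798) = 0.1236.

0.1236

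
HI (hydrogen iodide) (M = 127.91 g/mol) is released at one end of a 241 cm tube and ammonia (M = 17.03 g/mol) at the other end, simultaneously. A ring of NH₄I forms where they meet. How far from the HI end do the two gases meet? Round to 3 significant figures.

In equal time, each gas travels a distance ∝ its rate ∝ 1/√M, so d_HI/d_NH₃ = √(M_NH₃/M_HI) = √(17.03/127.91) = 0.3649.
With d_HI + d_NH₃ = 241 cm, d_NH₃ = 241/(1 + 0.3649) = 176.6 cm.
d_HI = 241 − 176.6 = 64.4 cm.

64.4 cm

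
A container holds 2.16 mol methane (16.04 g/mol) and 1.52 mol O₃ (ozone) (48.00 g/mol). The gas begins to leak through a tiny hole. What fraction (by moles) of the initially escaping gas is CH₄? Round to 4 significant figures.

0.7108

Rate_i ∝ x_i/√M_i (Graham's law weighted by mole fraction), so the effusate composition follows n_i/√M_i.
Mole fraction of CH₄ in the effusate = (n_CH₄/√M_CH₄) / (n_CH₄/√M_CH₄ + n_O₃/√M_O₃)
= (2.16/√16.04) / (2.16/√16.04 + 1.52/√48.00) = 0.5393/(0.5393 + 0.2194) = 0.7108.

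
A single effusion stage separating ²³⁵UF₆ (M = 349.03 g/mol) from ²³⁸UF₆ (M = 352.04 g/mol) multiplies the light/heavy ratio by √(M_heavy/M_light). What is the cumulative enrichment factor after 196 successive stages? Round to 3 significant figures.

2.32

Each stage multiplies the ratio by α = √(352.04/349.03), so after 196 stages the overall factor is α^196 = (352.04/349.03)^(196/2).
= 1.00862^98 = 2.32.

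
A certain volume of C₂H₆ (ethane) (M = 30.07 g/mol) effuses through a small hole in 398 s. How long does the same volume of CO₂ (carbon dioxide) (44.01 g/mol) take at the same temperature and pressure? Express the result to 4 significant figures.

481.5 s

From Graham's law, t_CO₂/t_C₂H₆ = √(M_CO₂/M_C₂H₆) = √(44.01/30.07) = √1.464 = 1.210.
So the time for CO₂ is 398 × 1.210 = 481.5 s.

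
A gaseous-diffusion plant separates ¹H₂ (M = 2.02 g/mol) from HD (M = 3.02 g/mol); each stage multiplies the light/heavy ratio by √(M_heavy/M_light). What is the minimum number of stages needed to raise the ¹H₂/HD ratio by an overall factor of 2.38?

With α = √(3.02/2.02) per stage, ln α = ½ ln(1.49505) = 0.2011.
Need α^N ≥ 2.38 ⇒ N ≥ ln(2.38) / ln α = 0.8671 / 0.2011 = 4.31.
Minimum whole number of stages: N = 5.

5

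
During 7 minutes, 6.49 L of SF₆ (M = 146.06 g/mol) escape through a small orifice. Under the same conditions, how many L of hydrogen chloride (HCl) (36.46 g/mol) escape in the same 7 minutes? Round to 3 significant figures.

13.0 L

Since effusion rate ∝ 1/√M, rate_HCl/rate_SF₆ = √(M_SF₆/M_HCl) = √(146.06/36.46) = √4.006 = 2.002.
So the volume for HCl is 6.49 × 2.002 = 13.0 L.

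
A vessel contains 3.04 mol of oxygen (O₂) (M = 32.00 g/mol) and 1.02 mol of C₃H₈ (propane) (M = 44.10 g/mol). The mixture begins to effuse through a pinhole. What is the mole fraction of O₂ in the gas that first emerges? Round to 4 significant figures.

The effusion rate of species i is ∝ p_i/√M_i ∝ n_i/√M_i.
Mole fraction of O₂ in the effusate = (n_O₂/√M_O₂) / (n_O₂/√M_O₂ + n_C₃H₈/√M_C₃H₈)
= (3.04/√32.00) / (3.04/√32.00 + 1.02/√44.10) = 0.5374/(0.5374 + 0.1536) = 0.7777.

0.7777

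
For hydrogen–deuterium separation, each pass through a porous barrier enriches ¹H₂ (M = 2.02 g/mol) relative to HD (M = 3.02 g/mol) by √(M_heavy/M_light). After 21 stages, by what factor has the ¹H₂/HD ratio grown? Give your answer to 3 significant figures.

Each stage multiplies the ratio by α = √(3.02/2.02), so after 21 stages the overall factor is α^21 = (3.02/2.02)^(21/2).
= 1.49505^(21/2) = 68.2.

68.2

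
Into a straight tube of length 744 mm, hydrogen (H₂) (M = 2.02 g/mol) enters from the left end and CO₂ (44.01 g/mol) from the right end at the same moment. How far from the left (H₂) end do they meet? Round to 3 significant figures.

In equal time, each gas travels a distance ∝ its rate ∝ 1/√M, so d_H₂/d_CO₂ = √(M_CO₂/M_H₂) = √(44.01/2.02) = 4.668.
With d_H₂ + d_CO₂ = 744 mm, d_CO₂ = 744/(1 + 4.668) = 131.3 mm.
d_H₂ = 744 − 131.3 = 613 mm.

613 mm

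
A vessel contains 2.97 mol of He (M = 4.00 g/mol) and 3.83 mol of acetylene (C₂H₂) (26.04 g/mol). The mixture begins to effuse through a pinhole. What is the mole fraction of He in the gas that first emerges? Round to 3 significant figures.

0.664

Effusion rate of each component ∝ n_i/√M_i (partial pressure × 1/√M).
So x_He in the escaping gas = (n_He/√M_He) / Σ(n_i/√M_i)
= (2.97/√4.00) / (2.97/√4.00 + 3.83/√26.04) = 1.485/(1.485 + 0.7505) = 0.664.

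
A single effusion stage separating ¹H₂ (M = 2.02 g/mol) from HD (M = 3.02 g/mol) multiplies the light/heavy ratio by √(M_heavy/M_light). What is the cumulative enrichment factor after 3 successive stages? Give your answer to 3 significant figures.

The single-stage factor is √(M_heavy/M_light), so 3 stages give [√(3.02/2.02)]^3 = (3.02/2.02)^(3/2).
= 1.49505^(3/2) = 1.83.

1.83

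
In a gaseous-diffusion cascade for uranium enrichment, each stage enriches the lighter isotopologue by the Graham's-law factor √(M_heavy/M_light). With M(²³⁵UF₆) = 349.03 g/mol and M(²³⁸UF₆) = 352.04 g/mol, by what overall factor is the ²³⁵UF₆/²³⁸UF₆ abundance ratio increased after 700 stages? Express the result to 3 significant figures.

20.2

Overall factor = α^700 with α = √(352.04/349.03), i.e. (352.04/349.03)^(700/2).
= 1.00862^350 = 20.2.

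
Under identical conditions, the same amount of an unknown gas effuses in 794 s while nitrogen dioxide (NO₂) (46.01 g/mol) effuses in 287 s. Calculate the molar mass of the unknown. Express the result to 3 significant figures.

352 g/mol

From Graham's law, t_X/t_NO₂ = √(M_X/M_NO₂).
794/287 = 2.767 = √(M_X/46.01)
M_X = 46.01 × 2.767² = 46.01 × 7.654 = 352 g/mol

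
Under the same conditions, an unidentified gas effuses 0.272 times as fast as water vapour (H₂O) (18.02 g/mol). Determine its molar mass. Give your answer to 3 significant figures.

From Graham's law, rate_X/rate_H₂O = √(M_H₂O/M_X).
0.272 = √(18.02/M_X)
M_X = 18.02 / 0.272² = 18.02 / 0.07398 = 244 g/mol

244 g/mol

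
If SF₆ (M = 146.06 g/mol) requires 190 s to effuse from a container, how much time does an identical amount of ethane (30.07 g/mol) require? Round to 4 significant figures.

86.21 s

Using Graham's law: t_C₂H₆/t_SF₆ = √(M_C₂H₆/M_SF₆) = √(30.07/146.06) = √0.2059 = 0.4537.
So the time for C₂H₆ is 190 × 0.4537 = 86.21 s.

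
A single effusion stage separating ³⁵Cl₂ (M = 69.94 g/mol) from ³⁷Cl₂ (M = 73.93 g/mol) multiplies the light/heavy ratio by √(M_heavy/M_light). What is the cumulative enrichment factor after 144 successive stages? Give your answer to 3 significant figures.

54.3

Overall factor = α^144 with α = √(73.93/69.94), i.e. (73.93/69.94)^(144/2).
= 1.05705^72 = 54.3.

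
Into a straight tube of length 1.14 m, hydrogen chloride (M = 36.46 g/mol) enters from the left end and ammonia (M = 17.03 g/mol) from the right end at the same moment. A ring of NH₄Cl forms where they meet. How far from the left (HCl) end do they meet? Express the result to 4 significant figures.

The fronts meet when d_HCl + d_NH₃ = L with d_HCl/d_NH₃ = √(M_NH₃/M_HCl) (Graham's law). Here √(M_NH₃/M_HCl) = √(17.03/36.46) = 0.6834.
With d_HCl + d_NH₃ = 1.14 m, d_NH₃ = 1.14/(1 + 0.6834) = 0.6772 m.
d_HCl = 1.14 − 0.6772 = 0.4628 m.

0.4628 m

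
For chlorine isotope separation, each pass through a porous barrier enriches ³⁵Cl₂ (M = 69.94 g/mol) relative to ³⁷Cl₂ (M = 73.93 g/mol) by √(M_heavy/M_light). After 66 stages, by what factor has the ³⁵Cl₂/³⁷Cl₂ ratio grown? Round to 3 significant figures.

6.24

Overall factor = α^66 with α = √(73.93/69.94), i.e. (73.93/69.94)^(66/2).
= 1.05705^33 = 6.24.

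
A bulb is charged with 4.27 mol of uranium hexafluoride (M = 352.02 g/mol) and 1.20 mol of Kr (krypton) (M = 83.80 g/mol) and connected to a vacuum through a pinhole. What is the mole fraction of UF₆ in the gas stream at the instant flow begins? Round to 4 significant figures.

Effusion rate of each component ∝ n_i/√M_i (partial pressure × 1/√M).
x_UF₆(eff) = (n_UF₆/√M_UF₆) / (n_UF₆/√M_UF₆ + n_Kr/√M_Kr)
= (4.27/√352.02) / (4.27/√352.02 + 1.20/√83.80) = 0.2276/(0.2276 + 0.1311) = 0.6345.

0.6345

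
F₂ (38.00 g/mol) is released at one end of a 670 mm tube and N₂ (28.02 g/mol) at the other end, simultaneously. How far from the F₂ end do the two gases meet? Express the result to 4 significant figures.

Graham's law gives d_F₂/d_N₂ = rate_F₂/rate_N₂ = √(M_N₂/M_F₂) = √(28.02/38.00) = 0.8587.
With d_F₂ + d_N₂ = 670 mm, d_N₂ = 670/(1 + 0.8587) = 360.5 mm.
d_F₂ = 670 − 360.5 = 309.5 mm.

309.5 mm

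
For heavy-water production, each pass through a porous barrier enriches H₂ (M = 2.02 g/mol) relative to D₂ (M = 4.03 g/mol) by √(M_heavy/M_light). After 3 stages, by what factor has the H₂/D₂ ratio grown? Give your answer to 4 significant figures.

The single-stage factor is √(M_heavy/M_light), so 3 stages give [√(4.03/2.02)]^3 = (4.03/2.02)^(3/2).
= 1.99505^(3/2) = 2.818.

2.818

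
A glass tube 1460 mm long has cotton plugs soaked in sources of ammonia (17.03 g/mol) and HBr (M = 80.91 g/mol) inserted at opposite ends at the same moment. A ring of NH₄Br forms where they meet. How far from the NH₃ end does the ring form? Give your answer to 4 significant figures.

Distances travelled in equal time are proportional to diffusion rates, so d_NH₃/d_HBr = √(M_HBr/M_NH₃) = √(80.91/17.03) = 2.180.
With d_NH₃ + d_HBr = 1460 mm, d_HBr = 1460/(1 + 2.180) = 459.2 mm.
d_NH₃ = 1460 − 459.2 = 1001 mm.

1001 mm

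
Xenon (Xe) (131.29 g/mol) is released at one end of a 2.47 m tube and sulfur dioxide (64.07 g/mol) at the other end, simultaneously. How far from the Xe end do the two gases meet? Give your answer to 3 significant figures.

Graham's law gives d_Xe/d_SO₂ = rate_Xe/rate_SO₂ = √(M_SO₂/M_Xe) = √(64.07/131.29) = 0.6986.
With d_Xe + d_SO₂ = 2.47 m, d_SO₂ = 2.47/(1 + 0.6986) = 1.454 m.
d_Xe = 2.47 − 1.454 = 1.02 m.

1.02 m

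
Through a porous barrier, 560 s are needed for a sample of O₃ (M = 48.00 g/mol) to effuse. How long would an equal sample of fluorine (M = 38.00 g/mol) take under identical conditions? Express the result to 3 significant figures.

498 s

By Graham's law, t_F₂/t_O₃ = √(M_F₂/M_O₃) = √(38.00/48.00) = √0.7917 = 0.8898.
So the time for F₂ is 560 × 0.8898 = 498 s.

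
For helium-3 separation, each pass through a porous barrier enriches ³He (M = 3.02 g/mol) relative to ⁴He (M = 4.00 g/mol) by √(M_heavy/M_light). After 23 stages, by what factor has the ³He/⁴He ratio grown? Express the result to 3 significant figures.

After 23 stages the ratio has grown by (√(4.00/3.02))^23 = (4.00/3.02)^(23/2).
= 1.32450^(23/2) = 25.3.

25.3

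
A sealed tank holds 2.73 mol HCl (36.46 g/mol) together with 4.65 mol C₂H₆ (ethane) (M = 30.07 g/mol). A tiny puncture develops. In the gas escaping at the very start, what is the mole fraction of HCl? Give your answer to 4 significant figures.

0.3478

Effusion rate of each component ∝ n_i/√M_i (partial pressure × 1/√M).
x_HCl(eff) = (n_HCl/√M_HCl) / (n_HCl/√M_HCl + n_C₂H₆/√M_C₂H₆)
= (2.73/√36.46) / (2.73/√36.46 + 4.65/√30.07) = 0.4521/(0.4521 + 0.8480) = 0.3478.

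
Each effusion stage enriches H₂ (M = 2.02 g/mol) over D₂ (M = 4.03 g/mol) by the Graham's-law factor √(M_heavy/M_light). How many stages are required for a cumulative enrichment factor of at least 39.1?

11

With α = √(4.03/2.02) per stage, ln α = ½ ln(1.99505) = 0.3453.
Need α^N ≥ 39.1 ⇒ N ≥ ln(39.1) / ln α = 3.666 / 0.3453 = 10.62.
Rounding up, N = 11 stages.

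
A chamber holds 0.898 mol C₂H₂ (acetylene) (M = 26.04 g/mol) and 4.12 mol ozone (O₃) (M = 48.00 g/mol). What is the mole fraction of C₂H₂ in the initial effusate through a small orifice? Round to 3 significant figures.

0.228

Each component's effusion rate ∝ (its partial pressure)·(1/√M) ∝ n_i/√M_i.
So x_C₂H₂ in the escaping gas = (n_C₂H₂/√M_C₂H₂) / Σ(n_i/√M_i)
= (0.898/√26.04) / (0.898/√26.04 + 4.12/√48.00) = 0.1760/(0.1760 + 0.5947) = 0.228.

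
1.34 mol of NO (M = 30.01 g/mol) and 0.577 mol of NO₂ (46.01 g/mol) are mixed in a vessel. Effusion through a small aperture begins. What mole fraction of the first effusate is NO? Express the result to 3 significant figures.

0.742

Rate_i ∝ x_i/√M_i (Graham's law weighted by mole fraction), so the effusate composition follows n_i/√M_i.
Mole fraction of NO in the effusate = (n_NO/√M_NO) / (n_NO/√M_NO + n_NO₂/√M_NO₂)
= (1.34/√30.01) / (1.34/√30.01 + 0.577/√46.01) = 0.2446/(0.2446 + 0.08506) = 0.742.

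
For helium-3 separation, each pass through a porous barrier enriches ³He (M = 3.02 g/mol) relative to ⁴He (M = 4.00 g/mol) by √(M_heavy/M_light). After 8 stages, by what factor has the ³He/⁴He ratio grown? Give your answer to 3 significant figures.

Overall factor = α^8 with α = √(4.00/3.02), i.e. (4.00/3.02)^(8/2).
= 1.32450^4 = 3.08.

3.08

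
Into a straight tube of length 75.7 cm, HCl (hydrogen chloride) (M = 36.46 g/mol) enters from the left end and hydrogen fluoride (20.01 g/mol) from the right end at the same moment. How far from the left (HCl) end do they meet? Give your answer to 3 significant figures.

The fronts meet when d_HCl + d_HF = L with d_HCl/d_HF = √(M_HF/M_HCl) (Graham's law). Here √(M_HF/M_HCl) = √(20.01/36.46) = 0.7408.
With d_HCl + d_HF = 75.7 cm, d_HF = 75.7/(1 + 0.7408) = 43.49 cm.
d_HCl = 75.7 − 43.49 = 32.2 cm.

32.2 cm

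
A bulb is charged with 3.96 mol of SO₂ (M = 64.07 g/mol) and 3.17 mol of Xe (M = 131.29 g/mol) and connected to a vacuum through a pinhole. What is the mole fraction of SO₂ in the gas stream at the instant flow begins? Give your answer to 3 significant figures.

Each component's effusion rate ∝ (its partial pressure)·(1/√M) ∝ n_i/√M_i.
So x_SO₂ in the escaping gas = (n_SO₂/√M_SO₂) / Σ(n_i/√M_i)
= (3.96/√64.07) / (3.96/√64.07 + 3.17/√131.29) = 0.4947/(0.4947 + 0.2767) = 0.641.

0.641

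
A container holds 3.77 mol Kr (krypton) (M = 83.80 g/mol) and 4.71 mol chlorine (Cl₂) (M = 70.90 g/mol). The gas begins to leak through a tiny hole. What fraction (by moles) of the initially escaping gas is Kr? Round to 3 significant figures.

0.424

Rate_i ∝ x_i/√M_i (Graham's law weighted by mole fraction), so the effusate composition follows n_i/√M_i.
So x_Kr in the escaping gas = (n_Kr/√M_Kr) / Σ(n_i/√M_i)
= (3.77/√83.80) / (3.77/√83.80 + 4.71/√70.90) = 0.4118/(0.4118 + 0.5594) = 0.424.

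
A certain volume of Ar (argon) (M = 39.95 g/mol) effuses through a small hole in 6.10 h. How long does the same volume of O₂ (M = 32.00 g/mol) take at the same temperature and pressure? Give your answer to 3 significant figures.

5.46 h

Graham's law gives t_O₂/t_Ar = √(M_O₂/M_Ar) = √(32.00/39.95) = √0.8010 = 0.8950.
So the time for O₂ is 6.10 × 0.8950 = 5.46 h.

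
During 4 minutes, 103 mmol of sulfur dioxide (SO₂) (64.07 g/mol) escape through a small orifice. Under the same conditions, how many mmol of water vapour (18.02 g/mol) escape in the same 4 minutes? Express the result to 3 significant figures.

From Graham's law, rate_H₂O/rate_SO₂ = √(M_SO₂/M_H₂O) = √(64.07/18.02) = √3.555 = 1.886.
So the amount for H₂O is 103 × 1.886 = 194 mmol.

194 mmol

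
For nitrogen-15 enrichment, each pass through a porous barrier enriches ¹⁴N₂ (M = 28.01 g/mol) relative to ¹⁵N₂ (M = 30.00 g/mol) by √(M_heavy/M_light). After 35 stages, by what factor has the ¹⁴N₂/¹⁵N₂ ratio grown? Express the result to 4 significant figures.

Each stage multiplies the ratio by α = √(30.00/28.01), so after 35 stages the overall factor is α^35 = (30.00/28.01)^(35/2).
= 1.07105^(35/2) = 3.324.

3.324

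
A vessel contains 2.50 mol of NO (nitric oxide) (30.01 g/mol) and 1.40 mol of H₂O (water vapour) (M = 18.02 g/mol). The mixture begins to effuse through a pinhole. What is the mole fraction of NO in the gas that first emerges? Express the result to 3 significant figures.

Rate_i ∝ x_i/√M_i (Graham's law weighted by mole fraction), so the effusate composition follows n_i/√M_i.
Mole fraction of NO in the effusate = (n_NO/√M_NO) / (n_NO/√M_NO + n_H₂O/√M_H₂O)
= (2.50/√30.01) / (2.50/√30.01 + 1.40/√18.02) = 0.4564/(0.4564 + 0.3298) = 0.580.

0.580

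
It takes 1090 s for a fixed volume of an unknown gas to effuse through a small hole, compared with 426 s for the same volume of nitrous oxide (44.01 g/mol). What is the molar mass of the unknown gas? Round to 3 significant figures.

288 g/mol

Since effusion rate ∝ 1/√M, t_X/t_N₂O = √(M_X/M_N₂O).
1090/426 = 2.559 = √(M_X/44.01)
M_X = 44.01 × 2.559² = 44.01 × 6.547 = 288 g/mol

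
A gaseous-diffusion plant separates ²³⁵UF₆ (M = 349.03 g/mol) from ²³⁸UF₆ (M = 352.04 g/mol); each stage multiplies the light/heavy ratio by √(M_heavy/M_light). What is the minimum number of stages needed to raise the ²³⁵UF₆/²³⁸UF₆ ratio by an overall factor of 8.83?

Per stage α = (352.04/349.03)^(1/2) = 1.00862^0.5, giving ln α = 0.004293.
Need α^N ≥ 8.83 ⇒ N ≥ ln(8.83) / ln α = 2.178 / 0.004293 = 507.32.
Rounding up, N = 508 stages.

508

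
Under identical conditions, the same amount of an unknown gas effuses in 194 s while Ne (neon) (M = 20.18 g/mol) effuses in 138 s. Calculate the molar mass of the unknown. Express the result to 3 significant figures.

39.9 g/mol

Using Graham's law: t_X/t_Ne = √(M_X/M_Ne).
194/138 = 1.406 = √(M_X/20.18)
M_X = 20.18 × 1.406² = 20.18 × 1.976 = 39.9 g/mol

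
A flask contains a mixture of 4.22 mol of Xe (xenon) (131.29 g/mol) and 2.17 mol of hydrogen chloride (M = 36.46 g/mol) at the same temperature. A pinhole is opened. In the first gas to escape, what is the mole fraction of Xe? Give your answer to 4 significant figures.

0.5061

Rate_i ∝ x_i/√M_i (Graham's law weighted by mole fraction), so the effusate composition follows n_i/√M_i.
So x_Xe in the escaping gas = (n_Xe/√M_Xe) / Σ(n_i/√M_i)
= (4.22/√131.29) / (4.22/√131.29 + 2.17/√36.46) = 0.3683/(0.3683 + 0.3594) = 0.5061.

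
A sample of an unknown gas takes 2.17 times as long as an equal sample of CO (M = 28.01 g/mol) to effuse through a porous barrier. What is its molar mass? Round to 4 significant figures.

Graham's law gives t_X/t_CO = √(M_X/M_CO).
2.17 = √(M_X/28.01)
M_X = 28.01 × 2.17² = 28.01 × 4.709 = 131.9 g/mol

131.9 g/mol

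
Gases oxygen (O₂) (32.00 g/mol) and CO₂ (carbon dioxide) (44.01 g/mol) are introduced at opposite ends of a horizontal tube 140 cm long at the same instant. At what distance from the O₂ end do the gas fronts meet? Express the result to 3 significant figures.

In equal time, each gas travels a distance ∝ its rate ∝ 1/√M, so d_O₂/d_CO₂ = √(M_CO₂/M_O₂) = √(44.01/32.00) = 1.173.
With d_O₂ + d_CO₂ = 140 cm, d_CO₂ = 140/(1 + 1.173) = 64.43 cm.
d_O₂ = 140 − 64.43 = 75.6 cm.

75.6 cm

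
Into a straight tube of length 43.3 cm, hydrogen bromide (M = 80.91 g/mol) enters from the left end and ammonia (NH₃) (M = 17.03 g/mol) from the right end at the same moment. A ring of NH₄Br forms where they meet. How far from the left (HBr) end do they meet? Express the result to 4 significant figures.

Distances travelled in equal time are proportional to diffusion rates, so d_HBr/d_NH₃ = √(M_NH₃/M_HBr) = √(17.03/80.91) = 0.4588.
With d_HBr + d_NH₃ = 43.3 cm, d_NH₃ = 43.3/(1 + 0.4588) = 29.68 cm.
d_HBr = 43.3 − 29.68 = 13.62 cm.

13.62 cm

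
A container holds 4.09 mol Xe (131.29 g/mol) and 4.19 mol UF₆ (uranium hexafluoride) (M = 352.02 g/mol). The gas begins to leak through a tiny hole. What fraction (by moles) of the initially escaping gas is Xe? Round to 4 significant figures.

Rate_i ∝ x_i/√M_i (Graham's law weighted by mole fraction), so the effusate composition follows n_i/√M_i.
x_Xe(eff) = (n_Xe/√M_Xe) / (n_Xe/√M_Xe + n_UF₆/√M_UF₆)
= (4.09/√131.29) / (4.09/√131.29 + 4.19/√352.02) = 0.3570/(0.3570 + 0.2233) = 0.6151.

0.6151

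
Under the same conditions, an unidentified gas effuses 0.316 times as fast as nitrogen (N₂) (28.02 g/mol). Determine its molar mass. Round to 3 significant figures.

Graham's law gives rate_X/rate_N₂ = √(M_N₂/M_X).
0.316 = √(28.02/M_X)
M_X = 28.02 / 0.316² = 28.02 / 0.09986 = 281 g/mol

281 g/mol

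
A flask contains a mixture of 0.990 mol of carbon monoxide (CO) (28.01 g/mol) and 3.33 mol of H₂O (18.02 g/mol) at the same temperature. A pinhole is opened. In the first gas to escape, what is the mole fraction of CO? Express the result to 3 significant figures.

0.193

Each component's effusion rate ∝ (its partial pressure)·(1/√M) ∝ n_i/√M_i.
Mole fraction of CO in the effusate = (n_CO/√M_CO) / (n_CO/√M_CO + n_H₂O/√M_H₂O)
= (0.990/√28.01) / (0.990/√28.01 + 3.33/√18.02) = 0.1871/(0.1871 + 0.7845) = 0.193.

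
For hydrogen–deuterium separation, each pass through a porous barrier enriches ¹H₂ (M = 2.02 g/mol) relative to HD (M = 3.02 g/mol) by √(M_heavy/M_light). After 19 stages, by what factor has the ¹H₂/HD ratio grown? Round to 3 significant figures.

Each stage multiplies the ratio by α = √(3.02/2.02), so after 19 stages the overall factor is α^19 = (3.02/2.02)^(19/2).
= 1.49505^(19/2) = 45.6.

45.6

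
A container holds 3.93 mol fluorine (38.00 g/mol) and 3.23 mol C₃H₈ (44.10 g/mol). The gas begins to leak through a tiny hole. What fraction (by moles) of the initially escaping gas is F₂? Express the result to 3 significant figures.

0.567

Rate_i ∝ x_i/√M_i (Graham's law weighted by mole fraction), so the effusate composition follows n_i/√M_i.
So x_F₂ in the escaping gas = (n_F₂/√M_F₂) / Σ(n_i/√M_i)
= (3.93/√38.00) / (3.93/√38.00 + 3.23/√44.10) = 0.6375/(0.6375 + 0.4864) = 0.567.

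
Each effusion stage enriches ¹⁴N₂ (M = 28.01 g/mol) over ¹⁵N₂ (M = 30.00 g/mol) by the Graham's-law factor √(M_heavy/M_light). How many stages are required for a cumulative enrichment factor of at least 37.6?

106

Per stage α = (30.00/28.01)^(1/2) = 1.07105^0.5, giving ln α = 0.03432.
Need α^N ≥ 37.6 ⇒ N ≥ ln(37.6) / ln α = 3.627 / 0.03432 = 105.69.
Minimum whole number of stages: N = 106.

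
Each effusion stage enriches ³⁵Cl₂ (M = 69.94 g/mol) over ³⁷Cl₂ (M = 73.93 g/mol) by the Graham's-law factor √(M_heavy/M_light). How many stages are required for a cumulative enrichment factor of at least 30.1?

123

Per stage α = (73.93/69.94)^(1/2) = 1.05705^0.5, giving ln α = 0.02774.
Need α^N ≥ 30.1 ⇒ N ≥ ln(30.1) / ln α = 3.405 / 0.02774 = 122.73.
Minimum whole number of stages: N = 123.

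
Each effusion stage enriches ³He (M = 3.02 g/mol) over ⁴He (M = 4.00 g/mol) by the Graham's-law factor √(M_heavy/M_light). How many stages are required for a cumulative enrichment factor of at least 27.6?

Single-stage factor α = √(4.00/3.02), so ln α = ½ ln(1.32450) = 0.1405.
Need α^N ≥ 27.6 ⇒ N ≥ ln(27.6) / ln α = 3.318 / 0.1405 = 23.61.
So at least 24 stages are needed.

24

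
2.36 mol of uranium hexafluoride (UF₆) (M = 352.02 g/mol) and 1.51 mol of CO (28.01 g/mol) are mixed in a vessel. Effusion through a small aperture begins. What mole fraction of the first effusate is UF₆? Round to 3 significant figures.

0.306

The effusion rate of species i is ∝ p_i/√M_i ∝ n_i/√M_i.
Mole fraction of UF₆ in the effusate = (n_UF₆/√M_UF₆) / (n_UF₆/√M_UF₆ + n_CO/√M_CO)
= (2.36/√352.02) / (2.36/√352.02 + 1.51/√28.01) = 0.1258/(0.1258 + 0.2853) = 0.306.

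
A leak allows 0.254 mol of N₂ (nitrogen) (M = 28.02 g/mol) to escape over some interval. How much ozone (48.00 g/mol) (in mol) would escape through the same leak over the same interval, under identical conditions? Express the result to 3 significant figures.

0.194 mol

Using Graham's law: rate_O₃/rate_N₂ = √(M_N₂/M_O₃) = √(28.02/48.00) = √0.5837 = 0.7640.
So the amount for O₃ is 0.254 × 0.7640 = 0.194 mol.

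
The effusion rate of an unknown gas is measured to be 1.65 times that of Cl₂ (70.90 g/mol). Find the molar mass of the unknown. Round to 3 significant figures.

Using Graham's law: rate_X/rate_Cl₂ = √(M_Cl₂/M_X).
1.65 = √(70.90/M_X)
M_X = 70.90 / 1.65² = 70.90 / 2.722 = 26.0 g/mol

26.0 g/mol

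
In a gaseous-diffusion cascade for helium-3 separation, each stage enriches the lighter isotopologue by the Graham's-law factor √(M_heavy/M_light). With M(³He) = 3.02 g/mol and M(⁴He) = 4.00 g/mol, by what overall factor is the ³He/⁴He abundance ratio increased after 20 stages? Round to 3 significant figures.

16.6

After 20 stages the ratio has grown by (√(4.00/3.02))^20 = (4.00/3.02)^(20/2).
= 1.32450^10 = 16.6.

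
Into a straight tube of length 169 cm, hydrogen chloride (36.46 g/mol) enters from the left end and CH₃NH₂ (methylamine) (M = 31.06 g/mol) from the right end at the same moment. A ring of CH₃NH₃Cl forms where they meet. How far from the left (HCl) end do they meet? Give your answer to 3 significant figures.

The fronts meet when d_HCl + d_CH₃NH₂ = L with d_HCl/d_CH₃NH₂ = √(M_CH₃NH₂/M_HCl) (Graham's law). Here √(M_CH₃NH₂/M_HCl) = √(31.06/36.46) = 0.9230.
With d_HCl + d_CH₃NH₂ = 169 cm, d_CH₃NH₂ = 169/(1 + 0.9230) = 87.88 cm.
d_HCl = 169 − 87.88 = 81.1 cm.

81.1 cm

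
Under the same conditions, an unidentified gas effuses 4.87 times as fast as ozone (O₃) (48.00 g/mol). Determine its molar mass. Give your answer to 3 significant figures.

From Graham's law, rate_X/rate_O₃ = √(M_O₃/M_X).
4.87 = √(48.00/M_X)
M_X = 48.00 / 4.87² = 48.00 / 23.72 = 2.02 g/mol

2.02 g/mol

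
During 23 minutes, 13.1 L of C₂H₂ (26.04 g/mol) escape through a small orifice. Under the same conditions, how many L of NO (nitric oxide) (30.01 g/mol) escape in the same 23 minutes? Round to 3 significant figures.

12.2 L

From Graham's law, rate_NO/rate_C₂H₂ = √(M_C₂H₂/M_NO) = √(26.04/30.01) = √0.8677 = 0.9315.
So the volume for NO is 13.1 × 0.9315 = 12.2 L.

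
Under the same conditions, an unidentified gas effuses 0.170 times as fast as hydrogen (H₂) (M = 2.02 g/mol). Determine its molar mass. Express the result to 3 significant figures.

69.9 g/mol

Graham's law gives rate_X/rate_H₂ = √(M_H₂/M_X).
0.170 = √(2.02/M_X)
M_X = 2.02 / 0.170² = 2.02 / 0.02890 = 69.9 g/mol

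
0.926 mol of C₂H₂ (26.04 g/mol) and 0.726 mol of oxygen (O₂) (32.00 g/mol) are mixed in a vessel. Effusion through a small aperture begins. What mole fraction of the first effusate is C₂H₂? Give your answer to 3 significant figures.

0.586

Rate_i ∝ x_i/√M_i (Graham's law weighted by mole fraction), so the effusate composition follows n_i/√M_i.
Mole fraction of C₂H₂ in the effusate = (n_C₂H₂/√M_C₂H₂) / (n_C₂H₂/√M_C₂H₂ + n_O₂/√M_O₂)
= (0.926/√26.04) / (0.926/√26.04 + 0.726/√32.00) = 0.1815/(0.1815 + 0.1283) = 0.586.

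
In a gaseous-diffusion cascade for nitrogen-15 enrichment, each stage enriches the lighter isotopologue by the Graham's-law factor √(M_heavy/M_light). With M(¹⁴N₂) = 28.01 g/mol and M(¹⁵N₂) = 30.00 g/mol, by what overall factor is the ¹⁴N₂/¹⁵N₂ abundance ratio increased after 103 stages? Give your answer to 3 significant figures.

Overall factor = α^103 with α = √(30.00/28.01), i.e. (30.00/28.01)^(103/2).
= 1.07105^(103/2) = 34.3.

34.3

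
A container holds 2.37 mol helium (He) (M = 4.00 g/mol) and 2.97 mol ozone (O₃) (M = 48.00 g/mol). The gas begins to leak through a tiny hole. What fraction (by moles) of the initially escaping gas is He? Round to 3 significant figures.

0.734

The effusion rate of species i is ∝ p_i/√M_i ∝ n_i/√M_i.
So x_He in the escaping gas = (n_He/√M_He) / Σ(n_i/√M_i)
= (2.37/√4.00) / (2.37/√4.00 + 2.97/√48.00) = 1.185/(1.185 + 0.4287) = 0.734.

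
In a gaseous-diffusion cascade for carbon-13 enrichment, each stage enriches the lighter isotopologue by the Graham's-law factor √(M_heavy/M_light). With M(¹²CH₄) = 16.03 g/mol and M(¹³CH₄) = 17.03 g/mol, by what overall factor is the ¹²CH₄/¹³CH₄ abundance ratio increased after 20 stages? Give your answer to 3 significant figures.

1.83

Each stage multiplies the ratio by α = √(17.03/16.03), so after 20 stages the overall factor is α^20 = (17.03/16.03)^(20/2).
= 1.06238^10 = 1.83.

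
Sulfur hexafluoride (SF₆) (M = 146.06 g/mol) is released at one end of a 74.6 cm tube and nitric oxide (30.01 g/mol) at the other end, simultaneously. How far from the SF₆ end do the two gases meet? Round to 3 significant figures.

The fronts meet when d_SF₆ + d_NO = L with d_SF₆/d_NO = √(M_NO/M_SF₆) (Graham's law). Here √(M_NO/M_SF₆) = √(30.01/146.06) = 0.4533.
With d_SF₆ + d_NO = 74.6 cm, d_NO = 74.6/(1 + 0.4533) = 51.33 cm.
d_SF₆ = 74.6 − 51.33 = 23.3 cm.

23.3 cm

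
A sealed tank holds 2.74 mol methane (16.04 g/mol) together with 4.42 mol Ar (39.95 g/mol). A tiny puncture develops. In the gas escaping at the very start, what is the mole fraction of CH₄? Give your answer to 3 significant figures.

0.495

Effusion rate of each component ∝ n_i/√M_i (partial pressure × 1/√M).
So x_CH₄ in the escaping gas = (n_CH₄/√M_CH₄) / Σ(n_i/√M_i)
= (2.74/√16.04) / (2.74/√16.04 + 4.42/√39.95) = 0.6841/(0.6841 + 0.6993) = 0.495.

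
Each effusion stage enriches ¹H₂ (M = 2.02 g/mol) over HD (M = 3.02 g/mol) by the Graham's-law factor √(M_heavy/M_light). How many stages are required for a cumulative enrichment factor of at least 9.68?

12

Per stage α = (3.02/2.02)^(1/2) = 1.49505^0.5, giving ln α = 0.2011.
Need α^N ≥ 9.68 ⇒ N ≥ ln(9.68) / ln α = 2.270 / 0.2011 = 11.29.
So at least 12 stages are needed.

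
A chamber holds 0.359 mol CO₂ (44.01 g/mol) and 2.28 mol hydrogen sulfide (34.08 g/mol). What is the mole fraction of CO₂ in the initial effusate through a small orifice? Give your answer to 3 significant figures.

Each component's effusion rate ∝ (its partial pressure)·(1/√M) ∝ n_i/√M_i.
Mole fraction of CO₂ in the effusate = (n_CO₂/√M_CO₂) / (n_CO₂/√M_CO₂ + n_H₂S/√M_H₂S)
= (0.359/√44.01) / (0.359/√44.01 + 2.28/√34.08) = 0.05412/(0.05412 + 0.3906) = 0.122.

0.122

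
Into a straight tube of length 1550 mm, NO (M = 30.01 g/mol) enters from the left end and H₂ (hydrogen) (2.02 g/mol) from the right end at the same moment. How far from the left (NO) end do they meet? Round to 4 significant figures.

The fronts meet when d_NO + d_H₂ = L with d_NO/d_H₂ = √(M_H₂/M_NO) (Graham's law). Here √(M_H₂/M_NO) = √(2.02/30.01) = 0.2594.
With d_NO + d_H₂ = 1550 mm, d_H₂ = 1550/(1 + 0.2594) = 1231 mm.
d_NO = 1550 − 1231 = 319.3 mm.

319.3 mm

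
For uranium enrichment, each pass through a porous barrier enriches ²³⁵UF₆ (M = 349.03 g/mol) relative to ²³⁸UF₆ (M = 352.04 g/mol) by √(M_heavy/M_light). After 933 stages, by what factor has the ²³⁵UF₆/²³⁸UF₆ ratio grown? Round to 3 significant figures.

54.9

Each stage multiplies the ratio by α = √(352.04/349.03), so after 933 stages the overall factor is α^933 = (352.04/349.03)^(933/2).
= 1.00862^(933/2) = 54.9.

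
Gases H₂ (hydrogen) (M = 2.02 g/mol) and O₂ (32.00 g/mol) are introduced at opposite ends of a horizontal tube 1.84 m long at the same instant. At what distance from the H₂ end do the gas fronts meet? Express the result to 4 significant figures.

In equal time, each gas travels a distance ∝ its rate ∝ 1/√M, so d_H₂/d_O₂ = √(M_O₂/M_H₂) = √(32.00/2.02) = 3.980.
With d_H₂ + d_O₂ = 1.84 m, d_O₂ = 1.84/(1 + 3.980) = 0.3695 m.
d_H₂ = 1.84 − 0.3695 = 1.471 m.

1.471 m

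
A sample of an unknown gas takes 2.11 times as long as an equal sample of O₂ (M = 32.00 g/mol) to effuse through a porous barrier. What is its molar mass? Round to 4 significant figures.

142.5 g/mol

Graham's law gives t_X/t_O₂ = √(M_X/M_O₂).
2.11 = √(M_X/32.00)
M_X = 32.00 × 2.11² = 32.00 × 4.452 = 142.5 g/mol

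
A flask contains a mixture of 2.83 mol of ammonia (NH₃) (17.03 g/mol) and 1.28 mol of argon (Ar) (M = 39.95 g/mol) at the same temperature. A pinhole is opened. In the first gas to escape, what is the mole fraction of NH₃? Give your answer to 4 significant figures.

0.7720

Rate_i ∝ x_i/√M_i (Graham's law weighted by mole fraction), so the effusate composition follows n_i/√M_i.
So x_NH₃ in the escaping gas = (n_NH₃/√M_NH₃) / Σ(n_i/√M_i)
= (2.83/√17.03) / (2.83/√17.03 + 1.28/√39.95) = 0.6858/(0.6858 + 0.2025) = 0.7720.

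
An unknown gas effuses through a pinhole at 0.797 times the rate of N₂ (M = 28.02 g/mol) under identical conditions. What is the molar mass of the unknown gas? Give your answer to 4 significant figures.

Graham's law gives rate_X/rate_N₂ = √(M_N₂/M_X).
0.797 = √(28.02/M_X)
M_X = 28.02 / 0.797² = 28.02 / 0.6352 = 44.11 g/mol

44.11 g/mol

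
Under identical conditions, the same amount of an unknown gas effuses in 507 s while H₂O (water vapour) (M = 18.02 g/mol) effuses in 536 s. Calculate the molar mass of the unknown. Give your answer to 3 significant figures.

16.1 g/mol

Since effusion rate ∝ 1/√M, t_X/t_H₂O = √(M_X/M_H₂O).
507/536 = 0.9459 = √(M_X/18.02)
M_X = 18.02 × 0.9459² = 18.02 × 0.8947 = 16.1 g/mol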